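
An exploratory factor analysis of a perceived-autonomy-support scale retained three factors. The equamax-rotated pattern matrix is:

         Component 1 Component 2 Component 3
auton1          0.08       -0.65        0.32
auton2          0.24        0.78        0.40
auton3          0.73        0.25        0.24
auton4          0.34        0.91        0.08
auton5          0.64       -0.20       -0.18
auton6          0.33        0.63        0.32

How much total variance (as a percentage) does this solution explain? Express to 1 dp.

Communalities: 0.5313, 0.8260, 0.6530, 0.9501, 0.4820, 0.6082; Σh² = 4.0506.
Total variance with 6 standardized items is 6, so the solution explains 4.0506/6 = 0.6751 = 67.51%.

67.5%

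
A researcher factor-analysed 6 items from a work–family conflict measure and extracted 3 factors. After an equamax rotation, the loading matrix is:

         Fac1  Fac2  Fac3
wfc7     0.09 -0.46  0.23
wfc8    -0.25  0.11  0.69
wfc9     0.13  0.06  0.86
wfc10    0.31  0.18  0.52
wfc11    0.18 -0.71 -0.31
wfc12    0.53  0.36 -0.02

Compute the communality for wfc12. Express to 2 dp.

h² = 0.53² + 0.36² + (-0.02)² = 0.2809 + 0.1296 + 0.0004 = 0.4109

0.41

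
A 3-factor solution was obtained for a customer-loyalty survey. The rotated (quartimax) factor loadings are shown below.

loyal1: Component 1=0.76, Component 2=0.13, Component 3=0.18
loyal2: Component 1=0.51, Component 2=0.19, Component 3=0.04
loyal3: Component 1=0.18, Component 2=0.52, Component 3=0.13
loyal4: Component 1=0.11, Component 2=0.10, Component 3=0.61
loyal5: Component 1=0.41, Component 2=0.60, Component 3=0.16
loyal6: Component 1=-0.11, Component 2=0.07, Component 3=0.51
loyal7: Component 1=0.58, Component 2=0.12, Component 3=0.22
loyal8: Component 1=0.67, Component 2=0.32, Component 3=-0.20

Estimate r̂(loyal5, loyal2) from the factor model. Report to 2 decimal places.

0.33

r̂ = Σ λ_i·λ_j across factors = (0.41)(0.51) + (0.60)(0.19) + (0.16)(0.04)
  = +0.2091 +0.1140 +0.0064 = 0.3295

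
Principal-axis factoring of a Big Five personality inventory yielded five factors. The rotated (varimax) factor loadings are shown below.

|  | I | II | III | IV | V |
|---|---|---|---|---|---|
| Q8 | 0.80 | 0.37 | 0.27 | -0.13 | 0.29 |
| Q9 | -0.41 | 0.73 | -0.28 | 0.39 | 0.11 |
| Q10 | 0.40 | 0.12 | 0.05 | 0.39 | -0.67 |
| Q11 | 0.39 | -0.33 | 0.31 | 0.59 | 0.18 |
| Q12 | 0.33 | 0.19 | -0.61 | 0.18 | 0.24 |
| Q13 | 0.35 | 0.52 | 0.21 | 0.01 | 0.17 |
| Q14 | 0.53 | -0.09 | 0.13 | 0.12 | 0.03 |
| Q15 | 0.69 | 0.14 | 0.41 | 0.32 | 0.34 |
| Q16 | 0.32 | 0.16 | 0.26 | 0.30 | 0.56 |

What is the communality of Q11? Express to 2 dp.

h² = 0.39² + (-0.33)² + 0.31² + 0.59² + 0.18² = 0.1521 + 0.1089 + 0.0961 + 0.3481 + 0.0324 = 0.7376

0.74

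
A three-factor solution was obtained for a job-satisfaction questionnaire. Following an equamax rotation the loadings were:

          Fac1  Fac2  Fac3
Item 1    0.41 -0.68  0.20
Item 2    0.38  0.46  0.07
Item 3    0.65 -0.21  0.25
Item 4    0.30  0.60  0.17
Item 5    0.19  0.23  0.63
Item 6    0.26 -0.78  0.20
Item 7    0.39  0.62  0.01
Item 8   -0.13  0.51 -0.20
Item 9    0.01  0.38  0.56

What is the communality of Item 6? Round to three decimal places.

0.716

h² = 0.26² + (-0.78)² + 0.20² = 0.0676 + 0.6084 + 0.0400 = 0.7160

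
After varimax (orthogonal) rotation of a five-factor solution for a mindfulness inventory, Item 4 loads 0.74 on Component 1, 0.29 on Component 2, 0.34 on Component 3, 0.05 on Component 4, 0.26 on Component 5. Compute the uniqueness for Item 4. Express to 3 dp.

h² = 0.74² + 0.29² + 0.34² + 0.05² + 0.26² = 0.5476 + 0.0841 + 0.1156 + 0.0025 + 0.0676 = 0.8174
Uniqueness u² = 1 − h² = 1 − 0.8174 = 0.1826

0.183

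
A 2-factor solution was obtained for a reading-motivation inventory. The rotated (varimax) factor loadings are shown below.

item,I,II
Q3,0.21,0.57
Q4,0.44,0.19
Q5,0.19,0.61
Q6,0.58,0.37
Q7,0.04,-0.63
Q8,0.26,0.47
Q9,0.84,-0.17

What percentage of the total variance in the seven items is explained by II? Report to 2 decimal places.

21.67%

SS loadings for II = 0.57² + 0.19² + 0.61² + 0.37² + (-0.63)² + 0.47² + (-0.17)² = 1.5167
With 7 standardized items, total variance = 7. Proportion = 1.5167/7 = 0.2167 → 21.67%.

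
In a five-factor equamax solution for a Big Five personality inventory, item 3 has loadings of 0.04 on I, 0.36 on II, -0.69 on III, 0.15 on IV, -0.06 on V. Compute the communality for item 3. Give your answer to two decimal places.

h² = 0.04² + 0.36² + (-0.69)² + 0.15² + (-0.06)² = 0.0016 + 0.1296 + 0.4761 + 0.0225 + 0.0036 = 0.6334

0.63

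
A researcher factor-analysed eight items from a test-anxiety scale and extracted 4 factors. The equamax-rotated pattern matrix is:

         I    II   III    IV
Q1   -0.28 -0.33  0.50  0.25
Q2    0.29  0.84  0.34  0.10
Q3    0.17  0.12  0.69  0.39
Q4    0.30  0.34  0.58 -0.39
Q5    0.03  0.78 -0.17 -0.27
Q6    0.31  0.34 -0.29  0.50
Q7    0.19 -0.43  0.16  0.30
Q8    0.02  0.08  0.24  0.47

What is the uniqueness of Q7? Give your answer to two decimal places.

0.66

h² = 0.19² + (-0.43)² + 0.16² + 0.30² = 0.0361 + 0.1849 + 0.0256 + 0.0900 = 0.3366
Uniqueness u² = 1 − h² = 1 − 0.3366 = 0.6634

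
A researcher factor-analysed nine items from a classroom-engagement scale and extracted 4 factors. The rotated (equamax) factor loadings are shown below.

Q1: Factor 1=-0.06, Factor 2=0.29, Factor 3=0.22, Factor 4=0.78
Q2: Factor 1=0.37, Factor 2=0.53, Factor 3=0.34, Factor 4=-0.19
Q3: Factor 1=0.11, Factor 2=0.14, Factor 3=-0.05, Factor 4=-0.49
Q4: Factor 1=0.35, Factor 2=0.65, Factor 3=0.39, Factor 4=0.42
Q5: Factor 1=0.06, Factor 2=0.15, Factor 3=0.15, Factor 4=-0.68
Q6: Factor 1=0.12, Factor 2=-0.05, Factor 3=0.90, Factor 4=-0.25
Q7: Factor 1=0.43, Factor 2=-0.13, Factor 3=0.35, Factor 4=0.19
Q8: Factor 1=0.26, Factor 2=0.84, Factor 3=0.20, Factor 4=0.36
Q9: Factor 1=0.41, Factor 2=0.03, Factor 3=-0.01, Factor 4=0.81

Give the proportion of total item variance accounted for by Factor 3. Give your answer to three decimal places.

0.146

SS loadings for Factor 3 = 0.22² + 0.34² + (-0.05)² + 0.39² + 0.15² + 0.90² + 0.35² + 0.20² + (-0.01)² = 1.3137
Proportion of variance = 1.3137 / 9 = 0.1460.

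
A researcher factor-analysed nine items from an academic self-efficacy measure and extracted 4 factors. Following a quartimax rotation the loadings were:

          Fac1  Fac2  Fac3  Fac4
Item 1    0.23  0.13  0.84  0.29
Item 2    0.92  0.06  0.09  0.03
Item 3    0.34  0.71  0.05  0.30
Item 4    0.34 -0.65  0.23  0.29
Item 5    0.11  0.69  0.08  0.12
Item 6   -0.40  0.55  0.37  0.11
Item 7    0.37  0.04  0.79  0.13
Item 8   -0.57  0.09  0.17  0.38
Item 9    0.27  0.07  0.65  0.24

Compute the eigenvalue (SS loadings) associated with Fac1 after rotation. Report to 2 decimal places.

1.84

SS loadings for Fac1 = 0.23² + 0.92² + 0.34² + 0.34² + 0.11² + (-0.40)² + 0.37² + (-0.57)² + 0.27² = 0.0529 + 0.8464 + 0.1156 + 0.1156 + 0.0121 + 0.1600 + 0.1369 + 0.3249 + 0.0729 = 1.8373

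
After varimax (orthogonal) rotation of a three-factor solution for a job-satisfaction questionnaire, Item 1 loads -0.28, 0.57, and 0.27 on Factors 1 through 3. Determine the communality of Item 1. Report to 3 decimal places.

h² = (-0.28)² + 0.57² + 0.27² = 0.0784 + 0.3249 + 0.0729 = 0.4762

0.476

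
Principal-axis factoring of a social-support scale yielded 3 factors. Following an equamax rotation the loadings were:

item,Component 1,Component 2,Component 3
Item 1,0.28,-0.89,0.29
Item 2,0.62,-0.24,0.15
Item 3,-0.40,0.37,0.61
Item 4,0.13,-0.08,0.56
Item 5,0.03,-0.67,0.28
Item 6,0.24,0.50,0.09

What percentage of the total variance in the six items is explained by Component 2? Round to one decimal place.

SS loadings for Component 2 = (-0.89)² + (-0.24)² + 0.37² + (-0.08)² + (-0.67)² + 0.50² = 1.6919
With 6 standardized items, total variance = 6. Proportion = 1.6919/6 = 0.2820 → 28.20%.

28.2%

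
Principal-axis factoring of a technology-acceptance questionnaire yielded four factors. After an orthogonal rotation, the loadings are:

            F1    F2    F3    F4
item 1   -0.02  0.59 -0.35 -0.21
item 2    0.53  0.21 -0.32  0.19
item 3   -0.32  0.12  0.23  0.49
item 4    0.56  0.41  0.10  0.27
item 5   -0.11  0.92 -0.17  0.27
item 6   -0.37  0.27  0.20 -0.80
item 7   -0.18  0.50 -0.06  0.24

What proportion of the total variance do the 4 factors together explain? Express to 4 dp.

SS loadings by factor: 0.8787, 1.7440, 0.3603, 1.1637; total = 4.1467.
Total variance with 7 standardized items is 7, so the solution explains 4.1467/7 = 0.5924.

0.5924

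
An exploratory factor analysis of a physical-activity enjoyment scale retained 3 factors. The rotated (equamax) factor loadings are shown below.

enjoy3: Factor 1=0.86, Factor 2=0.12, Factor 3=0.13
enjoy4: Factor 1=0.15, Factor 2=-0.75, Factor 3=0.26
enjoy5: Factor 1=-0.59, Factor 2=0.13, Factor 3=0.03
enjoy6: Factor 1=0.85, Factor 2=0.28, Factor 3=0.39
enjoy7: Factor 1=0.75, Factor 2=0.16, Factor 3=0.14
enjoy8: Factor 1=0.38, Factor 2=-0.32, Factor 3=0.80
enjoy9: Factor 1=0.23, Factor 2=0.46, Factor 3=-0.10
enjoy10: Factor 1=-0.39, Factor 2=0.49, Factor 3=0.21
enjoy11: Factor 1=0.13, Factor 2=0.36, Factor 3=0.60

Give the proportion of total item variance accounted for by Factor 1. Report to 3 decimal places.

SS loadings for Factor 1 = 0.86² + 0.15² + (-0.59)² + 0.85² + 0.75² + 0.38² + 0.23² + (-0.39)² + 0.13² = 2.7615
Proportion of variance = 2.7615 / 9 = 0.3068.

0.307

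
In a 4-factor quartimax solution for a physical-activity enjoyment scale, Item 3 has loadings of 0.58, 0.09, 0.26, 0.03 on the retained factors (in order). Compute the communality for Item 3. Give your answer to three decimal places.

h² = 0.58² + 0.09² + 0.26² + 0.03² = 0.3364 + 0.0081 + 0.0676 + 0.0009 = 0.4130

0.413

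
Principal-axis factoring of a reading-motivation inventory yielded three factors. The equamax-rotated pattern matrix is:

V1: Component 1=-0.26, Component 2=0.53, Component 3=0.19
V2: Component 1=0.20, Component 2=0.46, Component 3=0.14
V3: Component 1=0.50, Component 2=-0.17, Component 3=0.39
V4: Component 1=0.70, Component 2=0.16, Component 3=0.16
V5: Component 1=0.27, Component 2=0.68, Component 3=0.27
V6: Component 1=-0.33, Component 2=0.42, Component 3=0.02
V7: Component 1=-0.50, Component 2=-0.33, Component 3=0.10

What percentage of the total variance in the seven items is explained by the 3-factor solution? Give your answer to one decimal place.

41.3%

Communalities: 0.3846, 0.2712, 0.4310, 0.5412, 0.6082, 0.2857, 0.3689; Σh² = 2.8908.
Total variance with 7 standardized items is 7, so the solution explains 2.8908/7 = 0.4130 = 41.30%.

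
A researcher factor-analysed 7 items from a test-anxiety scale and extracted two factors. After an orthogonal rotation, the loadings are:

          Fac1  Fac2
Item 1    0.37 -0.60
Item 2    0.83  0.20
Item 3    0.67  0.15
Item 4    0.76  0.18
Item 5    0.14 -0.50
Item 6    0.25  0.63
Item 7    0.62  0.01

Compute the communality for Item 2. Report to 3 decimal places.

0.729

h² = 0.83² + 0.20² = 0.6889 + 0.0400 = 0.7289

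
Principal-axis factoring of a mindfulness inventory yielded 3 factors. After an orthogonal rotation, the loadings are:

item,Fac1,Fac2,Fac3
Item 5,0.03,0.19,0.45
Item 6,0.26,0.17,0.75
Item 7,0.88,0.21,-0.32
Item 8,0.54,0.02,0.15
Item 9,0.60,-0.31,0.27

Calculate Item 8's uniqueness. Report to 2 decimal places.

0.69

h² = 0.54² + 0.02² + 0.15² = 0.2916 + 0.0004 + 0.0225 = 0.3145
Uniqueness u² = 1 − h² = 1 − 0.3145 = 0.6855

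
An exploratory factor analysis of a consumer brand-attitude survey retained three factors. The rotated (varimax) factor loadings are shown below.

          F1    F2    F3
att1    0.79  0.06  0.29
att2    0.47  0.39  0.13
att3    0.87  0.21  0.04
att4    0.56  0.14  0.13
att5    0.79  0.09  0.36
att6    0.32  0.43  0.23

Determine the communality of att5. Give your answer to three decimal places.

h² = 0.79² + 0.09² + 0.36² = 0.6241 + 0.0081 + 0.1296 = 0.7618

0.762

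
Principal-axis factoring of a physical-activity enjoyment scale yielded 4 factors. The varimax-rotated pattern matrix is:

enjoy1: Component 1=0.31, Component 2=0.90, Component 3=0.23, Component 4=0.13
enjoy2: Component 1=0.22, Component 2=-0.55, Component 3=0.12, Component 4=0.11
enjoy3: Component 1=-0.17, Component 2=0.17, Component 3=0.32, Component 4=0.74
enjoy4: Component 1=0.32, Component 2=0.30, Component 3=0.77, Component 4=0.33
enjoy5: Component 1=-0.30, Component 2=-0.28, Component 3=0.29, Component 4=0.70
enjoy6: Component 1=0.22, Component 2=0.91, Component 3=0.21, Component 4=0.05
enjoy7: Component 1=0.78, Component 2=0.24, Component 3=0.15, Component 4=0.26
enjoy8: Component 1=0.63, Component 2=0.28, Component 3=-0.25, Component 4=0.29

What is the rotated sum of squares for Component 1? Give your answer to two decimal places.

SS loadings for Component 1 = 0.31² + 0.22² + (-0.17)² + 0.32² + (-0.30)² + 0.22² + 0.78² + 0.63² = 0.0961 + 0.0484 + 0.0289 + 0.1024 + 0.0900 + 0.0484 + 0.6084 + 0.3969 = 1.4195

1.42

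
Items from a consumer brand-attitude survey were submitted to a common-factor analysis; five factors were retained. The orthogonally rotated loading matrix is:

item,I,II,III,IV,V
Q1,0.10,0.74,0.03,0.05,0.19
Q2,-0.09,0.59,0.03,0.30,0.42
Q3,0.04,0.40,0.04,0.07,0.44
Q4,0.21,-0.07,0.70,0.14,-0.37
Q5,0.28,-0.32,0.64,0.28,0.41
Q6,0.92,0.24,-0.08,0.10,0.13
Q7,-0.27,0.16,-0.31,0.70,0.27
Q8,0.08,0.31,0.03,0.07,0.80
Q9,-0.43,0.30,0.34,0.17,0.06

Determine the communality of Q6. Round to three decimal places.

h² = 0.92² + 0.24² + (-0.08)² + 0.10² + 0.13² = 0.8464 + 0.0576 + 0.0064 + 0.0100 + 0.0169 = 0.9373

0.937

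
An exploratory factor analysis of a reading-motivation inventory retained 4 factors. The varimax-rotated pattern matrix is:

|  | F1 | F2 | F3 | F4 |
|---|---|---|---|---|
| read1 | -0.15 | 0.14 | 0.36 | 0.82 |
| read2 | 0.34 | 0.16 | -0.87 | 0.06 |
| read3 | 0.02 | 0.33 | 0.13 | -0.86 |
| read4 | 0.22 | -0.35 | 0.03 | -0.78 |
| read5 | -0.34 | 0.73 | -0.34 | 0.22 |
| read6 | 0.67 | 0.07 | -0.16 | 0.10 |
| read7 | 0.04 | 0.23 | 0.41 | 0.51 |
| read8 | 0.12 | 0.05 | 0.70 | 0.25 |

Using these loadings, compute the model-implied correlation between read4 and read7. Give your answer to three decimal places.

r̂ = Σ λ_i·λ_j across factors = (0.22)(0.04) + (-0.35)(0.23) + (0.03)(0.41) + (-0.78)(0.51)
  = +0.0088 -0.0805 +0.0123 -0.3978 = -0.4572

-0.457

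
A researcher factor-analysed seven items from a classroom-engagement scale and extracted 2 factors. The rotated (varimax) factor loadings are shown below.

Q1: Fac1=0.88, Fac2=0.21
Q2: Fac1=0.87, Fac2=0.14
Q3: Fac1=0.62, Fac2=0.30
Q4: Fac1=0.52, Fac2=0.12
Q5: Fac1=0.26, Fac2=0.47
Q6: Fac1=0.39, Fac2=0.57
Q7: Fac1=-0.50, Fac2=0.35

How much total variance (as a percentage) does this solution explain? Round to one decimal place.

SS loadings by factor: 2.6558, 0.8364; total = 3.4922.
Total variance with 7 standardized items is 7, so the solution explains 3.4922/7 = 0.4989 = 49.89%.

49.9%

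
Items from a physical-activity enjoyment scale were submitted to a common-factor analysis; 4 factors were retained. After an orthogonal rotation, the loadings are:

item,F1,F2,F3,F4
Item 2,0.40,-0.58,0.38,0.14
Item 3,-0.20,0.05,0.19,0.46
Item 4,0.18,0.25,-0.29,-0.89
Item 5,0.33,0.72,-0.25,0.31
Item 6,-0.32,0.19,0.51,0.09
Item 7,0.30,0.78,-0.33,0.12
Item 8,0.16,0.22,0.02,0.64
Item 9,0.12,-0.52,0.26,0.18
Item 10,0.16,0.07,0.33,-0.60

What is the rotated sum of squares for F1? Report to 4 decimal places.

SS loadings for F1 = 0.40² + (-0.20)² + 0.18² + 0.33² + (-0.32)² + 0.30² + 0.16² + 0.12² + 0.16² = 0.1600 + 0.0400 + 0.0324 + 0.1089 + 0.1024 + 0.0900 + 0.0256 + 0.0144 + 0.0256 = 0.5993

0.5993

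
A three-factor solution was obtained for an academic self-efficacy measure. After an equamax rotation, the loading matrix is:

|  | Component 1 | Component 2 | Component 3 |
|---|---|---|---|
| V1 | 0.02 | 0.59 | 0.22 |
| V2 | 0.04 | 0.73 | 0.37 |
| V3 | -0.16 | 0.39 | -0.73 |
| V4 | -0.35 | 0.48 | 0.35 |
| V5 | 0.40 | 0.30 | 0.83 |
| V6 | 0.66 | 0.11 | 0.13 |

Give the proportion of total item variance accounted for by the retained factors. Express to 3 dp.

Communalities: 0.3969, 0.6714, 0.7106, 0.4754, 0.9389, 0.4646; Σh² = 3.6578.
Total variance with 6 standardized items is 6, so the solution explains 3.6578/6 = 0.6096.

0.610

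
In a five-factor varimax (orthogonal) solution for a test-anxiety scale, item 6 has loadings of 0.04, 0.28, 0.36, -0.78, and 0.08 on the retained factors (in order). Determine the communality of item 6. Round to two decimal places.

h² = 0.04² + 0.28² + 0.36² + (-0.78)² + 0.08² = 0.0016 + 0.0784 + 0.1296 + 0.6084 + 0.0064 = 0.8244

0.82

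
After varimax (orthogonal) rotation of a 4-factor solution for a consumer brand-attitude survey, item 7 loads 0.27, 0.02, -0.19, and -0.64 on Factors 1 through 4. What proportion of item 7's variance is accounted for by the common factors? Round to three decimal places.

h² = 0.27² + 0.02² + (-0.19)² + (-0.64)² = 0.0729 + 0.0004 + 0.0361 + 0.4096 = 0.5190

0.519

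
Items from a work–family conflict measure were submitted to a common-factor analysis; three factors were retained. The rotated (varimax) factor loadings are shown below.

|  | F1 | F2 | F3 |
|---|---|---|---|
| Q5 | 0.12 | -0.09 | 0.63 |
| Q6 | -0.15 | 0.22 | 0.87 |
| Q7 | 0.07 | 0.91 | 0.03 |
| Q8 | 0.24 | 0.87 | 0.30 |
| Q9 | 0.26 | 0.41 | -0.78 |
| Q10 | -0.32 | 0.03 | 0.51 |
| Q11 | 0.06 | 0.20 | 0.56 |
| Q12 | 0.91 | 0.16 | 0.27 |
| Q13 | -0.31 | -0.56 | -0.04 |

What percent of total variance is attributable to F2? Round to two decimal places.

SS loadings for F2 = (-0.09)² + 0.22² + 0.91² + 0.87² + 0.41² + 0.03² + 0.20² + 0.16² + (-0.56)² = 2.1897
With 9 standardized items, total variance = 9. Proportion = 2.1897/9 = 0.2433 → 24.33%.

24.33%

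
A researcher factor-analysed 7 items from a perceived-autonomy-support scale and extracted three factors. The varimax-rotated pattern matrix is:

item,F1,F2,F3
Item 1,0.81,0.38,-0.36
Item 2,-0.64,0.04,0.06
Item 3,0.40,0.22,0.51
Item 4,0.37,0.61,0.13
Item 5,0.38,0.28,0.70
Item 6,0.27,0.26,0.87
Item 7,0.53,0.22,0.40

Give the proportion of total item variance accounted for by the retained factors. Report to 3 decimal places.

SS loadings by factor: 1.8608, 0.7609, 1.8171; total = 4.4388.
Total variance with 7 standardized items is 7, so the solution explains 4.4388/7 = 0.6341.

0.634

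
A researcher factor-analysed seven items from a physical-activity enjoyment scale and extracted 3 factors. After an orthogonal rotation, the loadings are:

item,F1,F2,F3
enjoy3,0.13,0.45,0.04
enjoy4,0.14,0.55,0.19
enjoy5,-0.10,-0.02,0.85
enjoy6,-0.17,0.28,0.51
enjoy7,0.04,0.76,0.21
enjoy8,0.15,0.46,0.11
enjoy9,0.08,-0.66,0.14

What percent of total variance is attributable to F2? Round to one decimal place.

SS loadings for F2 = 0.45² + 0.55² + (-0.02)² + 0.28² + 0.76² + 0.46² + (-0.66)² = 1.8086
With 7 standardized items, total variance = 7. Proportion = 1.8086/7 = 0.2584 → 25.84%.

25.8%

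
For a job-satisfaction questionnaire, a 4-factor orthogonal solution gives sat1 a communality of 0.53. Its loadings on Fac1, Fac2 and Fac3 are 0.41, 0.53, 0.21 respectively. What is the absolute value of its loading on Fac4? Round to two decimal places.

0.19

Under orthogonal rotation h² = Σλ², so λ_Fac4² = h² − (0.4931) = 0.53 − 0.4931 = 0.0369.
|λ| = √0.0369 = 0.1921.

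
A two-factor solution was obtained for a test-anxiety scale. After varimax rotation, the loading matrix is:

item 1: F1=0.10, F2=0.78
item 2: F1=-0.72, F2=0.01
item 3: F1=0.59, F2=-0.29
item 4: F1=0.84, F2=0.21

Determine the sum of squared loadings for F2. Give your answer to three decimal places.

SS loadings for F2 = 0.78² + 0.01² + (-0.29)² + 0.21² = 0.6084 + 0.0001 + 0.0841 + 0.0441 = 0.7367

0.737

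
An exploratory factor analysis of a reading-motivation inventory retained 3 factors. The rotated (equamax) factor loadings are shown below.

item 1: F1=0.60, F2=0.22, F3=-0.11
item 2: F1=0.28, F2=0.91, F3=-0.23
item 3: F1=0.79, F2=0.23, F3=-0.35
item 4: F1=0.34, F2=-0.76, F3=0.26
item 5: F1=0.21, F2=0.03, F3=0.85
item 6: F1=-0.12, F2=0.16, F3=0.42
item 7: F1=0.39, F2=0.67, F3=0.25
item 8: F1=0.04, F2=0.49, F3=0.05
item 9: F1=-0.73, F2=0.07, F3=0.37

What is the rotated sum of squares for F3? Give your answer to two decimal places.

1.36

SS loadings for F3 = (-0.11)² + (-0.23)² + (-0.35)² + 0.26² + 0.85² + 0.42² + 0.25² + 0.05² + 0.37² = 0.0121 + 0.0529 + 0.1225 + 0.0676 + 0.7225 + 0.1764 + 0.0625 + 0.0025 + 0.1369 = 1.3559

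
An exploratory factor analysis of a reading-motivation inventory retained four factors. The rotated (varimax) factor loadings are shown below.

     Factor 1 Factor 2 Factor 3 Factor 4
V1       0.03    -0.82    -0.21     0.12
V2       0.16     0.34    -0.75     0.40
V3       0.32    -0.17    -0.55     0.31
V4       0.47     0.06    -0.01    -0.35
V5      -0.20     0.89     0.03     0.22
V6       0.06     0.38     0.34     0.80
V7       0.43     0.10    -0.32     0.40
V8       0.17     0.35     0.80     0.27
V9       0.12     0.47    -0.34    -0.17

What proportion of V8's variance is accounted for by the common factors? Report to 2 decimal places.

h² = 0.17² + 0.35² + 0.80² + 0.27² = 0.0289 + 0.1225 + 0.6400 + 0.0729 = 0.8643

0.86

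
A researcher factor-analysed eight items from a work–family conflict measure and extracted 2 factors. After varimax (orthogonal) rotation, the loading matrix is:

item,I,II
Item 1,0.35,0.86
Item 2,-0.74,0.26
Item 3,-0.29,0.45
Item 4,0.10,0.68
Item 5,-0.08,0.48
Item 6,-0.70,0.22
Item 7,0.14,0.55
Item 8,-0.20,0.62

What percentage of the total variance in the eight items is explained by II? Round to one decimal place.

30.5%

SS loadings for II = 0.86² + 0.26² + 0.45² + 0.68² + 0.48² + 0.22² + 0.55² + 0.62² = 2.4378
With 8 standardized items, total variance = 8. Proportion = 2.4378/8 = 0.3047 → 30.47%.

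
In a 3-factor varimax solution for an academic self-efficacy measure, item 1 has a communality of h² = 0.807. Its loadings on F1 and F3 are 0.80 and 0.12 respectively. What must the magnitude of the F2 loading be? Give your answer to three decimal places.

0.391

Under orthogonal rotation h² = Σλ², so λ_F2² = h² − (0.6544) = 0.807 − 0.6544 = 0.1526.
|λ| = √0.1526 = 0.3906.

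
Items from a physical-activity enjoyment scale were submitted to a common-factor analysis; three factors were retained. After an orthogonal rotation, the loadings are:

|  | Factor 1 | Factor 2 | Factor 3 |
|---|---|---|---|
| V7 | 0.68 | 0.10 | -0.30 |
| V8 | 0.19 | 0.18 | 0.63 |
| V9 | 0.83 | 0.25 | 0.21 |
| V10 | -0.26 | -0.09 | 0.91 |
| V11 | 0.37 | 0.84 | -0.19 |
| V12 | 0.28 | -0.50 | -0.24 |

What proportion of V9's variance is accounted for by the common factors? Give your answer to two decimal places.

h² = 0.83² + 0.25² + 0.21² = 0.6889 + 0.0625 + 0.0441 = 0.7955

0.80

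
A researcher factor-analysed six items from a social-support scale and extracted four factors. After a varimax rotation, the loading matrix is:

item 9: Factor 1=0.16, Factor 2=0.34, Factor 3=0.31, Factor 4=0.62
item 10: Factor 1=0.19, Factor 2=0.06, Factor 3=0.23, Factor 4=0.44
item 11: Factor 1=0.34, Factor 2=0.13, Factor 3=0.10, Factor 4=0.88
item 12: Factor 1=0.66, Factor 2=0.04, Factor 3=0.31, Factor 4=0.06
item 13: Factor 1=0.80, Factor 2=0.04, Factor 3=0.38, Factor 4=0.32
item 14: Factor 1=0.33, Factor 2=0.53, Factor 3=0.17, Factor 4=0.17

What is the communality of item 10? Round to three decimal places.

0.286

h² = 0.19² + 0.06² + 0.23² + 0.44² = 0.0361 + 0.0036 + 0.0529 + 0.1936 = 0.2862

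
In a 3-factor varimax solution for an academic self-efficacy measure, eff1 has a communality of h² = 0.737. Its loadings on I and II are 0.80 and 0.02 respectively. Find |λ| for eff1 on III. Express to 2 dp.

Under orthogonal rotation h² = Σλ², so λ_III² = h² − (0.6404) = 0.737 − 0.6404 = 0.0966.
|λ| = √0.0966 = 0.3108.

0.31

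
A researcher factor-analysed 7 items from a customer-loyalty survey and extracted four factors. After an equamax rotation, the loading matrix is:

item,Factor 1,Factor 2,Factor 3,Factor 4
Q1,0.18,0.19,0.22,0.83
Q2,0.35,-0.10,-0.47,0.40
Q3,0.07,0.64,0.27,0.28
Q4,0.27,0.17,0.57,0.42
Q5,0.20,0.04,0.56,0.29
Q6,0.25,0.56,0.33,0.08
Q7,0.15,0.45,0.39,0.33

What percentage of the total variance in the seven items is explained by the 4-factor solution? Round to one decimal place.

Communalities: 0.8058, 0.5134, 0.5658, 0.6031, 0.4393, 0.4914, 0.4860; Σh² = 3.9048.
Total variance with 7 standardized items is 7, so the solution explains 3.9048/7 = 0.5578 = 55.78%.

55.8%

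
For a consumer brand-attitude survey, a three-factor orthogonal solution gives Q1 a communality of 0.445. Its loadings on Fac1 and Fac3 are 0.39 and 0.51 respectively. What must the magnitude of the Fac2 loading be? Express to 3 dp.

Under orthogonal rotation h² = Σλ², so λ_Fac2² = h² − (0.4122) = 0.445 − 0.4122 = 0.0328.
|λ| = √0.0328 = 0.1811.

0.181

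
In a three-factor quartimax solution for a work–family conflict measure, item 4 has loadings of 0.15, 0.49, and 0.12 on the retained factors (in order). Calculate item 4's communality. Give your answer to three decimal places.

h² = 0.15² + 0.49² + 0.12² = 0.0225 + 0.2401 + 0.0144 = 0.2770

0.277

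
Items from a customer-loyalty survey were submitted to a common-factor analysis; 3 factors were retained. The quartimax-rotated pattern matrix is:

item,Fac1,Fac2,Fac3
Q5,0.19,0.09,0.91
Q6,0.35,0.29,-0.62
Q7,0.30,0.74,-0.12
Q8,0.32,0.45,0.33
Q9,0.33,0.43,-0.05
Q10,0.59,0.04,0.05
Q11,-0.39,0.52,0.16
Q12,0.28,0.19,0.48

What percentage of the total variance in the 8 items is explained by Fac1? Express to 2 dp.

SS loadings for Fac1 = 0.19² + 0.35² + 0.30² + 0.32² + 0.33² + 0.59² + (-0.39)² + 0.28² = 1.0385
With 8 standardized items, total variance = 8. Proportion = 1.0385/8 = 0.1298 → 12.98%.

12.98%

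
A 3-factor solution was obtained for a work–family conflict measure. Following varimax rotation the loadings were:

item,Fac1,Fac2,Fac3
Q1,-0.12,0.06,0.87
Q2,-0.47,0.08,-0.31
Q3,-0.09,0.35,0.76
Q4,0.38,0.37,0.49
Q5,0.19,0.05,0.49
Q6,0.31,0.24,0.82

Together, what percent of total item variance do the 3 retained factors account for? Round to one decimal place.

57.2%

SS loadings by factor: 0.5200, 0.3295, 2.5832; total = 3.4327.
Total variance with 6 standardized items is 6, so the solution explains 3.4327/6 = 0.5721 = 57.21%.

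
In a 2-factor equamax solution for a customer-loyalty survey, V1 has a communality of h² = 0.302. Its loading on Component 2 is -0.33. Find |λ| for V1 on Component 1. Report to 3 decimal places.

Under orthogonal rotation h² = Σλ², so λ_Component 1² = h² − (0.1089) = 0.302 − 0.1089 = 0.1931.
|λ| = √0.1931 = 0.4394.

0.439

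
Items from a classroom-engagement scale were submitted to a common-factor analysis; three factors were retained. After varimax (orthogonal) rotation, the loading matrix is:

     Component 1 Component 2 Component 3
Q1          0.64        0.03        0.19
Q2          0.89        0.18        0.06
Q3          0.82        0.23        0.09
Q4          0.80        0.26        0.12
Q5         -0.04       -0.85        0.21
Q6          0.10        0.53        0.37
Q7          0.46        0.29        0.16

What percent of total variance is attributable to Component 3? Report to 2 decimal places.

SS loadings for Component 3 = 0.19² + 0.06² + 0.09² + 0.12² + 0.21² + 0.37² + 0.16² = 0.2688
With 7 standardized items, total variance = 7. Proportion = 0.2688/7 = 0.0384 → 3.84%.

3.84%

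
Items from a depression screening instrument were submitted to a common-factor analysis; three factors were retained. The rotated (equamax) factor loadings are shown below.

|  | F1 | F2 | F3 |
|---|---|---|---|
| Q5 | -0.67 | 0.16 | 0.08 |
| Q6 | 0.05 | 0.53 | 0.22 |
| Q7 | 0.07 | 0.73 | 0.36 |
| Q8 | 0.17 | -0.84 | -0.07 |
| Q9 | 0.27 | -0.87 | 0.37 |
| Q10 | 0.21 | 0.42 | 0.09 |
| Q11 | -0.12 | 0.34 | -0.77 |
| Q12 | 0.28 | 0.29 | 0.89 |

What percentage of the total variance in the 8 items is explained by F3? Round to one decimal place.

21.5%

SS loadings for F3 = 0.08² + 0.22² + 0.36² + (-0.07)² + 0.37² + 0.09² + (-0.77)² + 0.89² = 1.7193
With 8 standardized items, total variance = 8. Proportion = 1.7193/8 = 0.2149 → 21.49%.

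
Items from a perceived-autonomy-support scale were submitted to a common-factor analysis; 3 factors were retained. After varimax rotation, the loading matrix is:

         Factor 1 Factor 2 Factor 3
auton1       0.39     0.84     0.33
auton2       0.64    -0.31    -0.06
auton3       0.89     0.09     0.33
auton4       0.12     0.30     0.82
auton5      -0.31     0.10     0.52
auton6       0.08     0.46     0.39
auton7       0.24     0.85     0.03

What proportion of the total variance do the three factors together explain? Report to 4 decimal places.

Communalities: 0.9666, 0.5093, 0.9091, 0.7768, 0.3765, 0.3701, 0.7810; Σh² = 4.6894.
Total variance with 7 standardized items is 7, so the solution explains 4.6894/7 = 0.6699.

0.6699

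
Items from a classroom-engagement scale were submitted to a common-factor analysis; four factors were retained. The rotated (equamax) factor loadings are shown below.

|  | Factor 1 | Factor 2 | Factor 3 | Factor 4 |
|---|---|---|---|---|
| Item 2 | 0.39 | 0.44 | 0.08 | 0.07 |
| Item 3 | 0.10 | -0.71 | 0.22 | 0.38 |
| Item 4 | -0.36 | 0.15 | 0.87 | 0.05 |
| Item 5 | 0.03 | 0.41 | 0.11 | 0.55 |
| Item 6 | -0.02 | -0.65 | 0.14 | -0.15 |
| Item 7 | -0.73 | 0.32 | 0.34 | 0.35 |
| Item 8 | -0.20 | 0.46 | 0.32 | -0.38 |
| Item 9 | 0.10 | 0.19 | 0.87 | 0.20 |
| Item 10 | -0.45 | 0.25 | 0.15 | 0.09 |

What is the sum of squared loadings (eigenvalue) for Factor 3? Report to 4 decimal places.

SS loadings for Factor 3 = 0.08² + 0.22² + 0.87² + 0.11² + 0.14² + 0.34² + 0.32² + 0.87² + 0.15² = 0.0064 + 0.0484 + 0.7569 + 0.0121 + 0.0196 + 0.1156 + 0.1024 + 0.7569 + 0.0225 = 1.8408

1.8408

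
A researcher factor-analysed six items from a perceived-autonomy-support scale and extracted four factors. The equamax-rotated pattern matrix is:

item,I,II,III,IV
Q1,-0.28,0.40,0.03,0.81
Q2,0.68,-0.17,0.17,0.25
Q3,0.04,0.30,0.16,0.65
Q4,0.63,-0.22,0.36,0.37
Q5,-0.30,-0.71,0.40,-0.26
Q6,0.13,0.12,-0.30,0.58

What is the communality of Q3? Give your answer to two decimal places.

h² = 0.04² + 0.30² + 0.16² + 0.65² = 0.0016 + 0.0900 + 0.0256 + 0.4225 = 0.5397

0.54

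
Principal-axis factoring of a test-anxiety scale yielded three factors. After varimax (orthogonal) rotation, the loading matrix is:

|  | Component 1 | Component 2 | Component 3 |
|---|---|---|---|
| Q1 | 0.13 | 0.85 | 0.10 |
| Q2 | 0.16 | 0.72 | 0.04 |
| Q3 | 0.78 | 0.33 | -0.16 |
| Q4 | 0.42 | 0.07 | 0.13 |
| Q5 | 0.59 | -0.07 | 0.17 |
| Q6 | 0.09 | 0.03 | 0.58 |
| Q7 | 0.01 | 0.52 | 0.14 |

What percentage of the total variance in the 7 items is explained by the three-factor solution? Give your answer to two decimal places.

46.48%

SS loadings by factor: 1.1836, 1.6309, 0.4390; total = 3.2535.
Total variance with 7 standardized items is 7, so the solution explains 3.2535/7 = 0.4648 = 46.48%.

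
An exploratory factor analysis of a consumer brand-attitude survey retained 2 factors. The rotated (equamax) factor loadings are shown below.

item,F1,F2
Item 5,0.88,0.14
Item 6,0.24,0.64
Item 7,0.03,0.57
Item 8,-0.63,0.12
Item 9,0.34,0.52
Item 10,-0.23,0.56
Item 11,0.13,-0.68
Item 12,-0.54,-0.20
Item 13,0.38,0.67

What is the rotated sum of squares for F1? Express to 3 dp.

SS loadings for F1 = 0.88² + 0.24² + 0.03² + (-0.63)² + 0.34² + (-0.23)² + 0.13² + (-0.54)² + 0.38² = 0.7744 + 0.0576 + 0.0009 + 0.3969 + 0.1156 + 0.0529 + 0.0169 + 0.2916 + 0.1444 = 1.8512

1.851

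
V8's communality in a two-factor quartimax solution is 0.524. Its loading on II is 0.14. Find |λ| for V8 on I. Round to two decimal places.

Under orthogonal rotation h² = Σλ², so λ_I² = h² − (0.0196) = 0.524 − 0.0196 = 0.5044.
|λ| = √0.5044 = 0.7102.

0.71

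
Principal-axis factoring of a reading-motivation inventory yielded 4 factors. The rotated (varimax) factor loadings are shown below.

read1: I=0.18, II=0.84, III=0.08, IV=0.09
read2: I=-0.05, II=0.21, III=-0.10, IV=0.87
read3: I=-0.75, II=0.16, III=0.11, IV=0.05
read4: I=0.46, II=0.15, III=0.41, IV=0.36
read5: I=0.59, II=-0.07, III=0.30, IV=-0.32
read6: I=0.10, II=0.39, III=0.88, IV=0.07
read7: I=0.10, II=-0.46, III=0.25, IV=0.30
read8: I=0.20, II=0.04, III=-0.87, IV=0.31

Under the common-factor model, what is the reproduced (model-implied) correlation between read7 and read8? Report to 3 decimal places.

-0.123

r̂ = Σ λ_i·λ_j across factors = (0.10)(0.20) + (-0.46)(0.04) + (0.25)(-0.87) + (0.30)(0.31)
  = +0.0200 -0.0184 -0.2175 +0.0930 = -0.1229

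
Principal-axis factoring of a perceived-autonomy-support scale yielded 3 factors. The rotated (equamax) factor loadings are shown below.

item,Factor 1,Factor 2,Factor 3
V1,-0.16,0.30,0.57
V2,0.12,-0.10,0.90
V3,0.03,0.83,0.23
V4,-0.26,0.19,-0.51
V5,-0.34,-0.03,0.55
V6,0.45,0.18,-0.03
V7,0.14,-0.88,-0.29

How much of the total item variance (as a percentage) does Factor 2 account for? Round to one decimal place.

23.3%

SS loadings for Factor 2 = 0.30² + (-0.10)² + 0.83² + 0.19² + (-0.03)² + 0.18² + (-0.88)² = 1.6327
With 7 standardized items, total variance = 7. Proportion = 1.6327/7 = 0.2332 → 23.32%.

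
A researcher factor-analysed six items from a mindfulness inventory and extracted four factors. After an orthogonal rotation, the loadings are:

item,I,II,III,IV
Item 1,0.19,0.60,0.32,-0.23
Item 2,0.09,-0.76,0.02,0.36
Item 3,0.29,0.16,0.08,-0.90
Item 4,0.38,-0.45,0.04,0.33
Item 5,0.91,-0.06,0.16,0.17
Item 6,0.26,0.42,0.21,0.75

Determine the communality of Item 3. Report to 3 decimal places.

h² = 0.29² + 0.16² + 0.08² + (-0.90)² = 0.0841 + 0.0256 + 0.0064 + 0.8100 = 0.9261

0.926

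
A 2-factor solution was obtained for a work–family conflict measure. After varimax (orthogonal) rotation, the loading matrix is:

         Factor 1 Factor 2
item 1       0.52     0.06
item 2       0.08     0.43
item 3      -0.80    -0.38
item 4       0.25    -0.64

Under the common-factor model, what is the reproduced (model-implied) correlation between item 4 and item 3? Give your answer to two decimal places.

r̂ = Σ λ_i·λ_j across factors = (0.25)(-0.80) + (-0.64)(-0.38)
  = -0.2000 +0.2432 = 0.0432

0.04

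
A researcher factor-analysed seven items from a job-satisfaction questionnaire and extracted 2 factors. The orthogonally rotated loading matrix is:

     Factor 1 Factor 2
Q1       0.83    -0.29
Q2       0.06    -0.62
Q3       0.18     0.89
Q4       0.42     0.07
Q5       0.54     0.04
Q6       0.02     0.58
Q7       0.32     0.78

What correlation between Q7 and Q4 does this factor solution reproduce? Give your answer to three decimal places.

r̂ = Σ λ_i·λ_j across factors = (0.32)(0.42) + (0.78)(0.07)
  = +0.1344 +0.0546 = 0.1890

0.189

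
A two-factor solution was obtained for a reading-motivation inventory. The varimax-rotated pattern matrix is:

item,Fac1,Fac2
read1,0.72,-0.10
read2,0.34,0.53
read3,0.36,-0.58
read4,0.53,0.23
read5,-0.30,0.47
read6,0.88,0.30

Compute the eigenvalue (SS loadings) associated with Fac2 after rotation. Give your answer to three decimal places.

0.991

SS loadings for Fac2 = (-0.10)² + 0.53² + (-0.58)² + 0.23² + 0.47² + 0.30² = 0.0100 + 0.2809 + 0.3364 + 0.0529 + 0.2209 + 0.0900 = 0.9911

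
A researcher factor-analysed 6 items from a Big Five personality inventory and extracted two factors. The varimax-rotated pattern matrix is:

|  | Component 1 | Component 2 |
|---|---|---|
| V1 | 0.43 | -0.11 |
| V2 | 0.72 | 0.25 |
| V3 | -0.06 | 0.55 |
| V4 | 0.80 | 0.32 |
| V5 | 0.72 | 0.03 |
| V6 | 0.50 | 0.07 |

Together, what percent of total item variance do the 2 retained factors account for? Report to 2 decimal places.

Communalities: 0.1970, 0.5809, 0.3061, 0.7424, 0.5193, 0.2549; Σh² = 2.6006.
Total variance with 6 standardized items is 6, so the solution explains 2.6006/6 = 0.4334 = 43.34%.

43.34%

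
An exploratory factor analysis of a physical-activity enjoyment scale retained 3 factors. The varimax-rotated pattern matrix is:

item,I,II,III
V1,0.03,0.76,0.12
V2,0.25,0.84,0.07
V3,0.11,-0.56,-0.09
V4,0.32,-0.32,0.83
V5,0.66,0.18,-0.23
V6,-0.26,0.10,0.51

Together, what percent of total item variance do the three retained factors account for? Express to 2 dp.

Communalities: 0.5929, 0.7730, 0.3338, 0.8937, 0.5209, 0.3377; Σh² = 3.4520.
Total variance with 6 standardized items is 6, so the solution explains 3.4520/6 = 0.5753 = 57.53%.

57.53%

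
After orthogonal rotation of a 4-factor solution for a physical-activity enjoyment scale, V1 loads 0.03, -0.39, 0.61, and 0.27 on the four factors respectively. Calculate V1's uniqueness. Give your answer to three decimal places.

0.402

h² = 0.03² + (-0.39)² + 0.61² + 0.27² = 0.0009 + 0.1521 + 0.3721 + 0.0729 = 0.5980
Uniqueness u² = 1 − h² = 1 − 0.5980 = 0.4020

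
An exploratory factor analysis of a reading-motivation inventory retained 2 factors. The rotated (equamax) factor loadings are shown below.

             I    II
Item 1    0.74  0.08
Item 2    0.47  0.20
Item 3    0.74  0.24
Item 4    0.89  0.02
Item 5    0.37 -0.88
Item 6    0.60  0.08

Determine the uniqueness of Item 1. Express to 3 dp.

0.446

h² = 0.74² + 0.08² = 0.5476 + 0.0064 = 0.5540
Uniqueness u² = 1 − h² = 1 − 0.5540 = 0.4460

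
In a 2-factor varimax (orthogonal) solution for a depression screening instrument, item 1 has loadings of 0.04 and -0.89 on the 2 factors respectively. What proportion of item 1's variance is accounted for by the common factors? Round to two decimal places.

h² = 0.04² + (-0.89)² = 0.0016 + 0.7921 = 0.7937

0.79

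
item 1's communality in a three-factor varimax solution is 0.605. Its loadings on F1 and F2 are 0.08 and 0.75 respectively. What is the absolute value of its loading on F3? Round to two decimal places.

Under orthogonal rotation h² = Σλ², so λ_F3² = h² − (0.5689) = 0.605 − 0.5689 = 0.0361.
|λ| = √0.0361 = 0.1900.

0.19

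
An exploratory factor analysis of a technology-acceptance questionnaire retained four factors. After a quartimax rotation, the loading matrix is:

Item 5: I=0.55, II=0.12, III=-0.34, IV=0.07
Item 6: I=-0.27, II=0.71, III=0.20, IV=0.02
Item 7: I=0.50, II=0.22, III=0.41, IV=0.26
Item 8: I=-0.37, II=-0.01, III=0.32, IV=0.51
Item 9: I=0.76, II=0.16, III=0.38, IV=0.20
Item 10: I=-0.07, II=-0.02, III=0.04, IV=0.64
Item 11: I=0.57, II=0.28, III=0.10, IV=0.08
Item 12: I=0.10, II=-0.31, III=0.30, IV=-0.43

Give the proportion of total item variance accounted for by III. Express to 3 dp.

0.084

SS loadings for III = (-0.34)² + 0.20² + 0.41² + 0.32² + 0.38² + 0.04² + 0.10² + 0.30² = 0.6721
Proportion of variance = 0.6721 / 8 = 0.0840.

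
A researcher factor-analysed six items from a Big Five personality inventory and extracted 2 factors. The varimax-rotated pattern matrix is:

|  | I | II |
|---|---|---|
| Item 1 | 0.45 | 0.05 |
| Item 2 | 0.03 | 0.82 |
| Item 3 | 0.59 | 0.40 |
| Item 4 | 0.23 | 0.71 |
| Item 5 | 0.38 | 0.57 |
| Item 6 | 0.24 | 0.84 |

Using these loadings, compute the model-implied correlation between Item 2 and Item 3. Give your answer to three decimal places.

0.346

r̂ = Σ λ_i·λ_j across factors = (0.03)(0.59) + (0.82)(0.40)
  = +0.0177 +0.3280 = 0.3457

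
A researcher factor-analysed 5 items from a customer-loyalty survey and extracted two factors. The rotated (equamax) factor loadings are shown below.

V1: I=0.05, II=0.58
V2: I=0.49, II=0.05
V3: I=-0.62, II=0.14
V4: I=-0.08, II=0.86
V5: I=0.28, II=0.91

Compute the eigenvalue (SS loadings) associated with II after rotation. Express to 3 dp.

SS loadings for II = 0.58² + 0.05² + 0.14² + 0.86² + 0.91² = 0.3364 + 0.0025 + 0.0196 + 0.7396 + 0.8281 = 1.9262

1.926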